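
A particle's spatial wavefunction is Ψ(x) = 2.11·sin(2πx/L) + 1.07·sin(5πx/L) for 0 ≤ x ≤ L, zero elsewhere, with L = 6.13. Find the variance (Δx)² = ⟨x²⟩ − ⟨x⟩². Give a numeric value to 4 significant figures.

Compute ⟨x⟩ and ⟨x²⟩ separately, then (Δx)² = ⟨x²⟩ − ⟨x⟩².
On 0 ≤ x ≤ L (j ≠ l): ∫sin²(jπx/L) dx = L/2, ∫sin(jπx/L)·sin(lπx/L) dx = 0; diagonal moments ∫x·sin²(jπx/L) dx = L²/4, ∫x²·sin²(jπx/L) dx = L³·(1/6 − 1/(4j²π²)); cross terms ∫x·sin(jπx/L)·sin(lπx/L) dx = 0 for j + l even and −4jlL²/(π²(j² − l²)²) for j + l odd, ∫x²·sin(jπx/L)·sin(lπx/L) dx = (−1)^(j+l)·4jlL³/(π²(j² − l²)²); higher powers the same way via product-to-sum and parts.
Normalization: ∫|Ψ|² dx = 17.155.
⟨x⟩ = 2.9741 and ⟨x²⟩ = 11.574.
(Δx)² = 11.574 − (2.9741)² = 2.7290.

2.729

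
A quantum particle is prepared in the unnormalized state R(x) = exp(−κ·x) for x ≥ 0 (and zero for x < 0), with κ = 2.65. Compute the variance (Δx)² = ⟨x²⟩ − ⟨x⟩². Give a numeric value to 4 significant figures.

Compute ⟨x⟩ and ⟨x²⟩ separately, then (Δx)² = ⟨x²⟩ − ⟨x⟩².
Every integrand reduces to terms xʲ·e^(−2κx) on [0, ∞); use ∫₀^∞ xʲ·e^(−2κx) dx = j!/(2κ)^(j+1).
Normalization: ∫|R|² dx = 0.18868.
⟨x⟩ = 0.18868 and ⟨x²⟩ = 0.071200.
(Δx)² = 0.071200 − (0.18868)² = 0.035600.

0.03560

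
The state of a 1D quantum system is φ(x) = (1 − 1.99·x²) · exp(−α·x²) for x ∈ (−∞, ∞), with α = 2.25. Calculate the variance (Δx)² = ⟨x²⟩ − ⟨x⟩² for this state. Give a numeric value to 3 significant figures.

0.0641

Compute ⟨x⟩ and ⟨x²⟩ separately, then (Δx)² = ⟨x²⟩ − ⟨x⟩².
Expand each integrand as polynomial × e^(−2αx²) and use ∫x^(2j)·e^(−2αx²) dx = (2j−1)!!/(4α)^j · √(π/(2α)), odd powers → 0; here √(π/(2α)) = 0.83554.
Normalization: ∫|φ|² dx = 0.58860.
⟨x⟩ = 0.0000 and ⟨x²⟩ = 0.064146.
(Δx)² = 0.064146 − (0.0000)² = 0.064146.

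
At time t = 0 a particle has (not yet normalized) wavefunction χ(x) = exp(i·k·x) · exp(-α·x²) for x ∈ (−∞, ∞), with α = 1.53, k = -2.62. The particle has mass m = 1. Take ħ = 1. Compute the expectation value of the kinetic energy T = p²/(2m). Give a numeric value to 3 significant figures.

T = −(ħ²/2m) d²/dx², so ⟨T⟩ = −(ħ²/2m) ∫ χ*·χ'' dx / ∫|χ|² dx; with m = 1.
Gaussian moments: ∫x^(2j)·e^(−2αx²) dx = (2j−1)!!/(4α)^j · √(π/(2α)), odd powers integrate to 0; here √(π/(2α)) = 1.0132. Derivatives: χ′ = (ik − 2αx)·χ, χ″ = ((ik − 2αx)² − 2α)·χ; the odd-in-x pieces drop out.
State is unnormalized: ∫|χ|² dx = 1.0132, and ∫χ*·(−ħ²/2m · χ'') dx = 4.2528, so ⟨T⟩ = 4.2528 / 1.0132.
⟨T⟩ = 4.1972.

4.20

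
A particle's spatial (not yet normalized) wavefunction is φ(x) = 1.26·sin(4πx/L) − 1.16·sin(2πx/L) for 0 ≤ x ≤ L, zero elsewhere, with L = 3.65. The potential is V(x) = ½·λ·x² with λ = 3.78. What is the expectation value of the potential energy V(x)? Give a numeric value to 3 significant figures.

7.07

⟨V⟩ = ∫ V(x)·|φ|² dx / ∫|φ|² dx.
On 0 ≤ x ≤ L (j ≠ l): ∫sin²(jπx/L) dx = L/2, ∫sin(jπx/L)·sin(lπx/L) dx = 0; diagonal moments ∫x·sin²(jπx/L) dx = L²/4, ∫x²·sin²(jπx/L) dx = L³·(1/6 − 1/(4j²π²)); cross terms ∫x·sin(jπx/L)·sin(lπx/L) dx = 0 for j + l even and −4jlL²/(π²(j² − l²)²) for j + l odd, ∫x²·sin(jπx/L)·sin(lπx/L) dx = (−1)^(j+l)·4jlL³/(π²(j² − l²)²); higher powers the same way via product-to-sum and parts.
State is unnormalized: ∫|φ|² dx = 5.3531, and ∫φ*·V(x)·φ dx = 37.866, so ⟨V⟩ = 37.866 / 5.3531.
⟨V⟩ = 7.0737.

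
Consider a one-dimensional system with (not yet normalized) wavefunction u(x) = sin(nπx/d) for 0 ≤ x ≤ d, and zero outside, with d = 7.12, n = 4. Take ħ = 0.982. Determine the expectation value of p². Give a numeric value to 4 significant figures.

3.004

p² u = −ħ² d²u/dx²; ⟨p²⟩ = −ħ² ∫ u*·u'' dx / ∫|u|² dx.
d/dx sin(nπx/d) = (nπ/d)·cos(nπx/d) and d²/dx² sin(nπx/d) = −(nπ/d)²·sin(nπx/d); on 0 ≤ x ≤ d, ∫sin²(nπx/d) dx = d/2 and ∫sin(nπx/d)·cos(nπx/d) dx = 0.
State is unnormalized: ∫|u|² dx = 3.5600, and ∫u*·(−ħ² u'') dx = 10.694, so ⟨p²⟩ = 10.694 / 3.5600.
⟨p²⟩ = 3.0039.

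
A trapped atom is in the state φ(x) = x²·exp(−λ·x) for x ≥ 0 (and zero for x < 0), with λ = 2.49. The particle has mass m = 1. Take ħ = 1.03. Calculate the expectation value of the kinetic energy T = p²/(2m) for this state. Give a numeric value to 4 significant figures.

T = −(ħ²/2m) d²/dx², so ⟨T⟩ = −(ħ²/2m) ∫ φ*·φ'' dx / ∫|φ|² dx; with m = 1.
Differentiate x²·exp(−λ·x) with the product rule; every integrand then reduces to terms xʲ·e^(−2λx) on [0, ∞), with ∫₀^∞ xʲ·e^(−2λx) dx = j!/(2λ)^(j+1).
State is unnormalized: ∫|φ|² dx = 0.0078355, and ∫φ*·(−ħ²/2m · φ'') dx = 0.0085899, so ⟨T⟩ = 0.0085899 / 0.0078355.
⟨T⟩ = 1.0963.

1.096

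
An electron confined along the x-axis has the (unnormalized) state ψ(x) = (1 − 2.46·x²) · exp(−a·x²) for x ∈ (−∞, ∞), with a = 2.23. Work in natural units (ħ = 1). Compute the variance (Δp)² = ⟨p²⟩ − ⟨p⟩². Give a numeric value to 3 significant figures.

Compute ⟨p⟩ and ⟨p²⟩ separately; (Δp)² = ⟨p²⟩ − ⟨p⟩².
Expand each integrand as polynomial × e^(−2ax²) and use ∫x^(2j)·e^(−2ax²) dx = (2j−1)!!/(4a)^j · √(π/(2a)), odd powers → 0; here √(π/(2a)) = 0.83928. Differentiate with the product rule, d/dx e^(−ax²) = −2ax·e^(−ax²).
Normalization: ∫|ψ|² dx = 0.56786.
⟨p⟩ = 0.0000 and ⟨p²⟩ = 6.8685.
(Δp)² = 6.8685 − (0.0000)² = 6.8685.

6.87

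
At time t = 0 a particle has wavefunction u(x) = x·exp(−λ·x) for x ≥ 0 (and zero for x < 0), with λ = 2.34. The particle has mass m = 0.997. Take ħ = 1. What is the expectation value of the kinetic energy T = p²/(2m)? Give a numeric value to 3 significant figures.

T = −(ħ²/2m) d²/dx², so ⟨T⟩ = −(ħ²/2m) ∫ u*·u'' dx / ∫|u|² dx; with m = 0.997.
Differentiate x·exp(−λ·x) with the product rule; every integrand then reduces to terms xʲ·e^(−2λx) on [0, ∞), with ∫₀^∞ xʲ·e^(−2λx) dx = j!/(2λ)^(j+1).
State is unnormalized: ∫|u|² dx = 0.019512, and ∫u*·(−ħ²/2m · u'') dx = 0.053580, so ⟨T⟩ = 0.053580 / 0.019512.
⟨T⟩ = 2.7460.

2.75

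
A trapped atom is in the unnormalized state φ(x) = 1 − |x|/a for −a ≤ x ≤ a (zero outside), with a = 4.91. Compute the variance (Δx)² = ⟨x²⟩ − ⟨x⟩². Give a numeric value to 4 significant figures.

Compute ⟨x⟩ and ⟨x²⟩ separately, then (Δx)² = ⟨x²⟩ − ⟨x⟩².
φ is even, so ∫ over [−a, a] = 2∫₀ᵃ with φ = 1 − x/a there: ∫₀ᵃ (1 − x/a)² dx = a/3, ∫₀ᵃ x²(1 − x/a)² dx = a³/30, ∫₀ᵃ x⁴(1 − x/a)² dx = a⁵/105.
Normalization: ∫|φ|² dx = 3.2733.
⟨x⟩ = 0.0000 and ⟨x²⟩ = 2.4108.
(Δx)² = 2.4108 − (0.0000)² = 2.4108.

2.411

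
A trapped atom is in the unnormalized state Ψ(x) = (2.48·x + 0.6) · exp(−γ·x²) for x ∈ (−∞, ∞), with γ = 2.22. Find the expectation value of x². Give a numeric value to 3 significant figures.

0.261

⟨x²⟩ = ∫ x²·|Ψ|² dx / ∫|Ψ|² dx (integrals over the domain).
Expand each integrand as polynomial × e^(−2γx²) and use ∫x^(2j)·e^(−2γx²) dx = (2j−1)!!/(4γ)^j · √(π/(2γ)), odd powers → 0; here √(π/(2γ)) = 0.84117.
State is unnormalized: ∫|Ψ|² dx = 0.88543, and ∫Ψ*·x²·Ψ dx = 0.23093, so ⟨x²⟩ = 0.23093 / 0.88543.
⟨x²⟩ = 0.26081.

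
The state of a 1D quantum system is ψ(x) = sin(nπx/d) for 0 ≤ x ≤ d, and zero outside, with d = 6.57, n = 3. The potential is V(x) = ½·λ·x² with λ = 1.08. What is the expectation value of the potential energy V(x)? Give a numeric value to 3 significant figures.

7.64

⟨V⟩ = ∫ V(x)·|ψ|² dx / ∫|ψ|² dx.
With sin²θ = (1 − cos2θ)/2 on 0 ≤ x ≤ d: ∫sin²(nπx/d) dx = d/2, ∫x·sin²(nπx/d) dx = d²/4, ∫x²·sin²(nπx/d) dx = d³·(1/6 − 1/(4n²π²)); higher powers xᵏ the same way, integrating xᵏ·cos(2nπx/d) by parts.
State is unnormalized: ∫|ψ|² dx = 3.2850, and ∫ψ*·V(x)·ψ dx = 25.092, so ⟨V⟩ = 25.092 / 3.2850.
⟨V⟩ = 7.6385.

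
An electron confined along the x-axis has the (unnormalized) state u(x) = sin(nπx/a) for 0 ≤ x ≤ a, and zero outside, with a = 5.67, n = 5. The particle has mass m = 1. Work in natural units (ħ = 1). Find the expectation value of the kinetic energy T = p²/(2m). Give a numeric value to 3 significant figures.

3.84

T = −(ħ²/2m) d²/dx², so ⟨T⟩ = −(ħ²/2m) ∫ u*·u'' dx / ∫|u|² dx; with m = 1.
d/dx sin(nπx/a) = (nπ/a)·cos(nπx/a) and d²/dx² sin(nπx/a) = −(nπ/a)²·sin(nπx/a); on 0 ≤ x ≤ a, ∫sin²(nπx/a) dx = a/2 and ∫sin(nπx/a)·cos(nπx/a) dx = 0.
State is unnormalized: ∫|u|² dx = 2.8350, and ∫u*·(−ħ²/2m · u'') dx = 10.879, so ⟨T⟩ = 10.879 / 2.8350.
⟨T⟩ = 3.8375.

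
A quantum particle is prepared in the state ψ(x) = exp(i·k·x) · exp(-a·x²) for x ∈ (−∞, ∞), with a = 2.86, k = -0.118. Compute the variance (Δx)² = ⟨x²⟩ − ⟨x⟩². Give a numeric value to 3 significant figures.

Compute ⟨x⟩ and ⟨x²⟩ separately, then (Δx)² = ⟨x²⟩ − ⟨x⟩².
Gaussian moments: ∫x^(2j)·e^(−2ax²) dx = (2j−1)!!/(4a)^j · √(π/(2a)), odd powers integrate to 0; here √(π/(2a)) = 0.74110.
Normalization: ∫|ψ|² dx = 0.74110.
⟨x⟩ = 0.0000 and ⟨x²⟩ = 0.087413.
(Δx)² = 0.087413 − (0.0000)² = 0.087413.

0.0874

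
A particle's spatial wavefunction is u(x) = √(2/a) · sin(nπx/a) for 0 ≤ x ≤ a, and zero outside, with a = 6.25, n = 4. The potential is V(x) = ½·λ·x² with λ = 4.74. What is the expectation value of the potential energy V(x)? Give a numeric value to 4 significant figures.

⟨V⟩ = ∫ V(x)·|u|² dx.
With sin²θ = (1 − cos2θ)/2 on 0 ≤ x ≤ a: ∫sin²(nπx/a) dx = a/2, ∫x·sin²(nπx/a) dx = a²/4, ∫x²·sin²(nπx/a) dx = a³·(1/6 − 1/(4n²π²)); higher powers xᵏ the same way, integrating xᵏ·cos(2nπx/a) by parts.
⟨V⟩ = 30.566.

30.57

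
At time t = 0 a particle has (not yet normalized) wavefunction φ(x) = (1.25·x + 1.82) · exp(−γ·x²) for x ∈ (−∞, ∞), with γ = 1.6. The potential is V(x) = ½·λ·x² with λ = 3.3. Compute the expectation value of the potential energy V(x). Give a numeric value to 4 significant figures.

0.2932

⟨V⟩ = ∫ V(x)·|φ|² dx / ∫|φ|² dx.
Expand each integrand as polynomial × e^(−2γx²) and use ∫x^(2j)·e^(−2γx²) dx = (2j−1)!!/(4γ)^j · √(π/(2γ)), odd powers → 0; here √(π/(2γ)) = 0.99083.
State is unnormalized: ∫|φ|² dx = 3.5239, and ∫φ*·V(x)·φ dx = 1.0332, so ⟨V⟩ = 1.0332 / 3.5239.
⟨V⟩ = 0.29321.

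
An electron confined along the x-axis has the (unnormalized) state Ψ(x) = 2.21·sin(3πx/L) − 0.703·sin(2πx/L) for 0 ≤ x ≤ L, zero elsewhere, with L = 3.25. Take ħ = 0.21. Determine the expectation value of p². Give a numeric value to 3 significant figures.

0.352

p² Ψ = −ħ² d²Ψ/dx²; ⟨p²⟩ = −ħ² ∫ Ψ*·Ψ'' dx / ∫|Ψ|² dx.
d²/dx² sin(jπx/L) = −(jπ/L)²·sin(jπx/L); on 0 ≤ x ≤ L, ∫sin²(jπx/L) dx = L/2 and ∫sin(jπx/L)·sin(lπx/L) dx = 0 for j ≠ l, so only diagonal terms survive in ∫|Ψ|² and ∫Ψ·Ψ″; ∫Ψ·Ψ′ dx = [Ψ²/2] between the walls = 0.
State is unnormalized: ∫|Ψ|² dx = 8.7398, and ∫Ψ*·(−ħ² Ψ'') dx = 3.0758, so ⟨p²⟩ = 3.0758 / 8.7398.
⟨p²⟩ = 0.35193.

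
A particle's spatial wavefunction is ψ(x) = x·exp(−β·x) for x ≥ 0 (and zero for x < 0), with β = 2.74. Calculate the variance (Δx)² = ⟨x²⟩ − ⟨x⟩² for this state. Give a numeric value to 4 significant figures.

Compute ⟨x⟩ and ⟨x²⟩ separately, then (Δx)² = ⟨x²⟩ − ⟨x⟩².
Every integrand reduces to terms xʲ·e^(−2βx) on [0, ∞); use ∫₀^∞ xʲ·e^(−2βx) dx = j!/(2β)^(j+1).
Normalization: ∫|ψ|² dx = 0.012153.
⟨x⟩ = 0.54745 and ⟨x²⟩ = 0.39960.
(Δx)² = 0.39960 − (0.54745)² = 0.099899.

0.09990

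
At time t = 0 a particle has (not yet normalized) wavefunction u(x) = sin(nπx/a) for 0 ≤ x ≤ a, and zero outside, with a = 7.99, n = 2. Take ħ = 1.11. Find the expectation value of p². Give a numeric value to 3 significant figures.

p² u = −ħ² d²u/dx²; ⟨p²⟩ = −ħ² ∫ u*·u'' dx / ∫|u|² dx.
d/dx sin(nπx/a) = (nπ/a)·cos(nπx/a) and d²/dx² sin(nπx/a) = −(nπ/a)²·sin(nπx/a); on 0 ≤ x ≤ a, ∫sin²(nπx/a) dx = a/2 and ∫sin(nπx/a)·cos(nπx/a) dx = 0.
State is unnormalized: ∫|u|² dx = 3.9950, and ∫u*·(−ħ² u'') dx = 3.0439, so ⟨p²⟩ = 3.0439 / 3.9950.
⟨p²⟩ = 0.76192.

0.762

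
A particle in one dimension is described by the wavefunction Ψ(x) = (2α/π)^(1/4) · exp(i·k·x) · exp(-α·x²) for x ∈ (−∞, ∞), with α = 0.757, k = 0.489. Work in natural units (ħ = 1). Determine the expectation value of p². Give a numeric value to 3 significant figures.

p² Ψ = −ħ² d²Ψ/dx²; ⟨p²⟩ = −ħ² ∫ Ψ*·Ψ'' dx.
Gaussian moments: ∫x^(2j)·e^(−2αx²) dx = (2j−1)!!/(4α)^j · √(π/(2α)), odd powers integrate to 0; here √(π/(2α)) = 1.4405. Derivatives: Ψ′ = (ik − 2αx)·Ψ, Ψ″ = ((ik − 2αx)² − 2α)·Ψ; the odd-in-x pieces drop out.
⟨p²⟩ = 0.99612.

0.996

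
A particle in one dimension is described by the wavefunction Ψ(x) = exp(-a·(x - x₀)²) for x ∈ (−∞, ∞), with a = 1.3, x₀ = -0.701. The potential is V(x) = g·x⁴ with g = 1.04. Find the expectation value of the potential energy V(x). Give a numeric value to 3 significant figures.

⟨V⟩ = ∫ V(x)·|Ψ|² dx / ∫|Ψ|² dx.
Gaussian moments (u = x − x₀): ∫u^(2j)·e^(−2au²) du = (2j−1)!!/(4a)^j · √(π/(2a)), odd powers integrate to 0; here √(π/(2a)) = 1.0992.
State is unnormalized: ∫|Ψ|² dx = 1.0992, and ∫Ψ*·V(x)·Ψ dx = 1.0511, so ⟨V⟩ = 1.0511 / 1.0992.
⟨V⟩ = 0.95620.

0.956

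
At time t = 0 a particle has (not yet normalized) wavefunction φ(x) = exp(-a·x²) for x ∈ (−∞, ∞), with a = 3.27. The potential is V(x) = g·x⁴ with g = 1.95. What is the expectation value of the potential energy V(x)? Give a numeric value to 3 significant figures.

⟨V⟩ = ∫ V(x)·|φ|² dx / ∫|φ|² dx.
Gaussian moments: ∫x^(2j)·e^(−2ax²) dx = (2j−1)!!/(4a)^j · √(π/(2a)), odd powers integrate to 0; here √(π/(2a)) = 0.69308.
State is unnormalized: ∫|φ|² dx = 0.69308, and ∫φ*·V(x)·φ dx = 0.023699, so ⟨V⟩ = 0.023699 / 0.69308.
⟨V⟩ = 0.034193.

0.0342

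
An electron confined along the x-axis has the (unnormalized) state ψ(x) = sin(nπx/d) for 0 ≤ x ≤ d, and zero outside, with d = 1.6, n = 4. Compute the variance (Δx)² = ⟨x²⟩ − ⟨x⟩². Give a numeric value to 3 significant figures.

Compute ⟨x⟩ and ⟨x²⟩ separately, then (Δx)² = ⟨x²⟩ − ⟨x⟩².
With sin²θ = (1 − cos2θ)/2 on 0 ≤ x ≤ d: ∫sin²(nπx/d) dx = d/2, ∫x·sin²(nπx/d) dx = d²/4, ∫x²·sin²(nπx/d) dx = d³·(1/6 − 1/(4n²π²)); higher powers xᵏ the same way, integrating xᵏ·cos(2nπx/d) by parts.
Normalization: ∫|ψ|² dx = 0.80000.
⟨x⟩ = 0.80000 and ⟨x²⟩ = 0.84523.
(Δx)² = 0.84523 − (0.80000)² = 0.20523.

0.205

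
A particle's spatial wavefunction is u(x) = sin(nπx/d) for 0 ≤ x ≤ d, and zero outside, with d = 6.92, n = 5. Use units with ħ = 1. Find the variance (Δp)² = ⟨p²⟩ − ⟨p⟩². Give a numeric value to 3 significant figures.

5.15

Compute ⟨p⟩ and ⟨p²⟩ separately; (Δp)² = ⟨p²⟩ − ⟨p⟩².
d/dx sin(nπx/d) = (nπ/d)·cos(nπx/d) and d²/dx² sin(nπx/d) = −(nπ/d)²·sin(nπx/d); on 0 ≤ x ≤ d, ∫sin²(nπx/d) dx = d/2 and ∫sin(nπx/d)·cos(nπx/d) dx = 0.
Normalization: ∫|u|² dx = 3.4600.
⟨p⟩ = 0.0000 and ⟨p²⟩ = 5.1526.
(Δp)² = 5.1526 − (0.0000)² = 5.1526.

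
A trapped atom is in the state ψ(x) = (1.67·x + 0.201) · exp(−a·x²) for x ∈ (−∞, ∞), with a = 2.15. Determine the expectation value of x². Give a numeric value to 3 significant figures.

⟨x²⟩ = ∫ x²·|ψ|² dx / ∫|ψ|² dx (integrals over the domain).
Expand each integrand as polynomial × e^(−2ax²) and use ∫x^(2j)·e^(−2ax²) dx = (2j−1)!!/(4a)^j · √(π/(2a)), odd powers → 0; here √(π/(2a)) = 0.85475.
State is unnormalized: ∫|ψ|² dx = 0.31172, and ∫ψ*·x²·ψ dx = 0.10071, so ⟨x²⟩ = 0.10071 / 0.31172.
⟨x²⟩ = 0.32307.

0.323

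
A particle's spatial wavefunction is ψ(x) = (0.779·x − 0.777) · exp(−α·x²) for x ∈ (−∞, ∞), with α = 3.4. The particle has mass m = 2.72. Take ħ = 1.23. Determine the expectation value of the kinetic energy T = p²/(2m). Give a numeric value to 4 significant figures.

T = −(ħ²/2m) d²/dx², so ⟨T⟩ = −(ħ²/2m) ∫ ψ*·ψ'' dx / ∫|ψ|² dx; with m = 2.72.
Expand each integrand as polynomial × e^(−2αx²) and use ∫x^(2j)·e^(−2αx²) dx = (2j−1)!!/(4α)^j · √(π/(2α)), odd powers → 0; here √(π/(2α)) = 0.67971. Differentiate with the product rule, d/dx e^(−αx²) = −2αx·e^(−αx²).
State is unnormalized: ∫|ψ|² dx = 0.44069, and ∫ψ*·(−ħ²/2m · ψ'') dx = 0.47405, so ⟨T⟩ = 0.47405 / 0.44069.
⟨T⟩ = 1.0757.

1.076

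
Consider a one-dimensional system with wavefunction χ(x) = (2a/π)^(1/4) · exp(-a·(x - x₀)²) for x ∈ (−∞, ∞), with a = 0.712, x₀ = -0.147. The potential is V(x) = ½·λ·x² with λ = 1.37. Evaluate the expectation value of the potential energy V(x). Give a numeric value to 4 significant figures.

⟨V⟩ = ∫ V(x)·|χ|² dx.
Gaussian moments (u = x − x₀): ∫u^(2j)·e^(−2au²) du = (2j−1)!!/(4a)^j · √(π/(2a)), odd powers integrate to 0; here √(π/(2a)) = 1.4853.
⟨V⟩ = 0.25532.

0.2553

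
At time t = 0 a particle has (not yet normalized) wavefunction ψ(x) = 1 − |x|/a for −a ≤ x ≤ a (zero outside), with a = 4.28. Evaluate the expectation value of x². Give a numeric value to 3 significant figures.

⟨x²⟩ = ∫ x²·|ψ|² dx / ∫|ψ|² dx (integrals over the domain).
ψ is even, so ∫ over [−a, a] = 2∫₀ᵃ with ψ = 1 − x/a there: ∫₀ᵃ (1 − x/a)² dx = a/3, ∫₀ᵃ x²(1 − x/a)² dx = a³/30, ∫₀ᵃ x⁴(1 − x/a)² dx = a⁵/105.
State is unnormalized: ∫|ψ|² dx = 2.8533, and ∫ψ*·x²·ψ dx = 5.2269, so ⟨x²⟩ = 5.2269 / 2.8533.
⟨x²⟩ = 1.8318.

1.83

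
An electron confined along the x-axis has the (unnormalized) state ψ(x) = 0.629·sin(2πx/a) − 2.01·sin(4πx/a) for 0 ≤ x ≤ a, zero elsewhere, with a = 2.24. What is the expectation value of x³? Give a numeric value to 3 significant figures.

⟨x³⟩ = ∫ x³·|ψ|² dx / ∫|ψ|² dx (integrals over the domain).
On 0 ≤ x ≤ a (j ≠ l): ∫sin²(jπx/a) dx = a/2, ∫sin(jπx/a)·sin(lπx/a) dx = 0; diagonal moments ∫x·sin²(jπx/a) dx = a²/4, ∫x²·sin²(jπx/a) dx = a³·(1/6 − 1/(4j²π²)); cross terms ∫x·sin(jπx/a)·sin(lπx/a) dx = 0 for j + l even and −4jla²/(π²(j² − l²)²) for j + l odd, ∫x²·sin(jπx/a)·sin(lπx/a) dx = (−1)^(j+l)·4jla³/(π²(j² − l²)²); higher powers the same way via product-to-sum and parts.
State is unnormalized: ∫|ψ|² dx = 4.9680, and ∫ψ*·x³·ψ dx = 11.473, so ⟨x³⟩ = 11.473 / 4.9680.
⟨x³⟩ = 2.3094.

2.31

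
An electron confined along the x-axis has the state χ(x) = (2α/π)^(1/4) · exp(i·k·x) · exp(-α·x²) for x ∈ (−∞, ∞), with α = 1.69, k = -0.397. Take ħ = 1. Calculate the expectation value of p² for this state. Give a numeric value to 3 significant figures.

1.85

p² χ = −ħ² d²χ/dx²; ⟨p²⟩ = −ħ² ∫ χ*·χ'' dx.
Gaussian moments: ∫x^(2j)·e^(−2αx²) dx = (2j−1)!!/(4α)^j · √(π/(2α)), odd powers integrate to 0; here √(π/(2α)) = 0.96409. Derivatives: χ′ = (ik − 2αx)·χ, χ″ = ((ik − 2αx)² − 2α)·χ; the odd-in-x pieces drop out.
⟨p²⟩ = 1.8476.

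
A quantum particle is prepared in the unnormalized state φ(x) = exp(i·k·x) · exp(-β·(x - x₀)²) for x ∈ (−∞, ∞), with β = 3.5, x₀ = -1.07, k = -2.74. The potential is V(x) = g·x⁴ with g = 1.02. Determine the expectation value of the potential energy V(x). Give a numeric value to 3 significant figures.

1.85

⟨V⟩ = ∫ V(x)·|φ|² dx / ∫|φ|² dx.
Gaussian moments (u = x − x₀): ∫u^(2j)·e^(−2βu²) du = (2j−1)!!/(4β)^j · √(π/(2β)), odd powers integrate to 0; here √(π/(2β)) = 0.66992.
State is unnormalized: ∫|φ|² dx = 0.66992, and ∫φ*·V(x)·φ dx = 1.2414, so ⟨V⟩ = 1.2414 / 0.66992.
⟨V⟩ = 1.8531.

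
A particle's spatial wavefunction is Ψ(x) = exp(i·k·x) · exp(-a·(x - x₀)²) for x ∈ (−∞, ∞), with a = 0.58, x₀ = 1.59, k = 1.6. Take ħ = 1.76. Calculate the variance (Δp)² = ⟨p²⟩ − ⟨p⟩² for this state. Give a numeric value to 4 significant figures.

Compute ⟨p⟩ and ⟨p²⟩ separately; (Δp)² = ⟨p²⟩ − ⟨p⟩².
Gaussian moments (u = x − x₀): ∫u^(2j)·e^(−2au²) du = (2j−1)!!/(4a)^j · √(π/(2a)), odd powers integrate to 0; here √(π/(2a)) = 1.6457. Derivatives: Ψ′ = (ik − 2au)·Ψ, Ψ″ = ((ik − 2au)² − 2a)·Ψ; the odd-in-u pieces drop out.
Normalization: ∫|Ψ|² dx = 1.6457.
⟨p⟩ = 2.8160 and ⟨p²⟩ = 9.7265.
(Δp)² = 9.7265 − (2.8160)² = 1.7966.

1.797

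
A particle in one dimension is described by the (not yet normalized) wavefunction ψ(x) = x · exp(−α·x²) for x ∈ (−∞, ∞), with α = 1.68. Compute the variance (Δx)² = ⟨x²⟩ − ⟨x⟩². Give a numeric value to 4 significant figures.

0.4464

Compute ⟨x⟩ and ⟨x²⟩ separately, then (Δx)² = ⟨x²⟩ − ⟨x⟩².
Expand each integrand as polynomial × e^(−2αx²) and use ∫x^(2j)·e^(−2αx²) dx = (2j−1)!!/(4α)^j · √(π/(2α)), odd powers → 0; here √(π/(2α)) = 0.96695.
Normalization: ∫|ψ|² dx = 0.14389.
⟨x⟩ = 0.0000 and ⟨x²⟩ = 0.44643.
(Δx)² = 0.44643 − (0.0000)² = 0.44643.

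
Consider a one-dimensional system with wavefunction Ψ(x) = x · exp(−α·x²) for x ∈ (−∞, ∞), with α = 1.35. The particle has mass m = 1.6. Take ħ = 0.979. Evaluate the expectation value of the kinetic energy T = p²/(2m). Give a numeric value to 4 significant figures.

1.213

T = −(ħ²/2m) d²/dx², so ⟨T⟩ = −(ħ²/2m) ∫ Ψ*·Ψ'' dx / ∫|Ψ|² dx; with m = 1.6.
Expand each integrand as polynomial × e^(−2αx²) and use ∫x^(2j)·e^(−2αx²) dx = (2j−1)!!/(4α)^j · √(π/(2α)), odd powers → 0; here √(π/(2α)) = 1.0787. Differentiate with the product rule, d/dx e^(−αx²) = −2αx·e^(−αx²).
State is unnormalized: ∫|Ψ|² dx = 0.19976, and ∫Ψ*·(−ħ²/2m · Ψ'') dx = 0.24231, so ⟨T⟩ = 0.24231 / 0.19976.
⟨T⟩ = 1.2130.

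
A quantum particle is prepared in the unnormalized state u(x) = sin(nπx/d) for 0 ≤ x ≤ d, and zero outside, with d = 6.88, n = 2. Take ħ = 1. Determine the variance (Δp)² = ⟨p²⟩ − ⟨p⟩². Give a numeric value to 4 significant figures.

Compute ⟨p⟩ and ⟨p²⟩ separately; (Δp)² = ⟨p²⟩ − ⟨p⟩².
d/dx sin(nπx/d) = (nπ/d)·cos(nπx/d) and d²/dx² sin(nπx/d) = −(nπ/d)²·sin(nπx/d); on 0 ≤ x ≤ d, ∫sin²(nπx/d) dx = d/2 and ∫sin(nπx/d)·cos(nπx/d) dx = 0.
Normalization: ∫|u|² dx = 3.4400.
⟨p⟩ = 0.0000 and ⟨p²⟩ = 0.83403.
(Δp)² = 0.83403 − (0.0000)² = 0.83403.

0.8340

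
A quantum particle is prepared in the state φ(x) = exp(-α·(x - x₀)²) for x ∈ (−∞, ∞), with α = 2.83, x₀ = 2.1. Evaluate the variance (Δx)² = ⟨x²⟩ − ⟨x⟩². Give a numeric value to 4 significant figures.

Compute ⟨x⟩ and ⟨x²⟩ separately, then (Δx)² = ⟨x²⟩ − ⟨x⟩².
Gaussian moments (u = x − x₀): ∫u^(2j)·e^(−2αu²) du = (2j−1)!!/(4α)^j · √(π/(2α)), odd powers integrate to 0; here √(π/(2α)) = 0.74502.
Normalization: ∫|φ|² dx = 0.74502.
⟨x⟩ = 2.1000 and ⟨x²⟩ = 4.4983.
(Δx)² = 4.4983 − (2.1000)² = 0.088339.

0.08834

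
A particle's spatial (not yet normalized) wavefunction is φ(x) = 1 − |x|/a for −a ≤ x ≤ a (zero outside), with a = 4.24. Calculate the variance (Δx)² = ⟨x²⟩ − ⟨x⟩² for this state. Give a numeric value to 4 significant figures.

1.798

Compute ⟨x⟩ and ⟨x²⟩ separately, then (Δx)² = ⟨x²⟩ − ⟨x⟩².
φ is even, so ∫ over [−a, a] = 2∫₀ᵃ with φ = 1 − x/a there: ∫₀ᵃ (1 − x/a)² dx = a/3, ∫₀ᵃ x²(1 − x/a)² dx = a³/30, ∫₀ᵃ x⁴(1 − x/a)² dx = a⁵/105.
Normalization: ∫|φ|² dx = 2.8267.
⟨x⟩ = 0.0000 and ⟨x²⟩ = 1.7978.
(Δx)² = 1.7978 − (0.0000)² = 1.7978.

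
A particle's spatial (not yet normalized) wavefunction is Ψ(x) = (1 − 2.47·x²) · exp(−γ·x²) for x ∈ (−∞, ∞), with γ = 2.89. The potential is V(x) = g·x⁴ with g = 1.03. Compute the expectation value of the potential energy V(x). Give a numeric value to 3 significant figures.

⟨V⟩ = ∫ V(x)·|Ψ|² dx / ∫|Ψ|² dx.
Expand each integrand as polynomial × e^(−2γx²) and use ∫x^(2j)·e^(−2γx²) dx = (2j−1)!!/(4γ)^j · √(π/(2γ)), odd powers → 0; here √(π/(2γ)) = 0.73724.
State is unnormalized: ∫|Ψ|² dx = 0.52317, and ∫Ψ*·V(x)·Ψ dx = 0.0078623, so ⟨V⟩ = 0.0078623 / 0.52317.
⟨V⟩ = 0.015028.

0.0150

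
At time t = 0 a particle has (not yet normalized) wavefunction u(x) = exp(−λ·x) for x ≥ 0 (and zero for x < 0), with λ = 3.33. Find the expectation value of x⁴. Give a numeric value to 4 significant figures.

0.01220

⟨x⁴⟩ = ∫ x⁴·|u|² dx / ∫|u|² dx (integrals over the domain).
Every integrand reduces to terms xʲ·e^(−2λx) on [0, ∞); use ∫₀^∞ xʲ·e^(−2λx) dx = j!/(2λ)^(j+1).
State is unnormalized: ∫|u|² dx = 0.15015, and ∫u*·x⁴·u dx = 0.0018316, so ⟨x⁴⟩ = 0.0018316 / 0.15015.
⟨x⁴⟩ = 0.012199.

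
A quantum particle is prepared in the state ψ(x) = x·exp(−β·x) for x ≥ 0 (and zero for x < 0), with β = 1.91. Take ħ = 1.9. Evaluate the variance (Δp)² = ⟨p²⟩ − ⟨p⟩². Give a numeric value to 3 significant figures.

Compute ⟨p⟩ and ⟨p²⟩ separately; (Δp)² = ⟨p²⟩ − ⟨p⟩².
Differentiate x·exp(−β·x) with the product rule; every integrand then reduces to terms xʲ·e^(−2βx) on [0, ∞), with ∫₀^∞ xʲ·e^(−2βx) dx = j!/(2β)^(j+1).
Normalization: ∫|ψ|² dx = 0.035879.
⟨p⟩ = 0.0000 and ⟨p²⟩ = 13.170.
(Δp)² = 13.170 − (0.0000)² = 13.170.

13.2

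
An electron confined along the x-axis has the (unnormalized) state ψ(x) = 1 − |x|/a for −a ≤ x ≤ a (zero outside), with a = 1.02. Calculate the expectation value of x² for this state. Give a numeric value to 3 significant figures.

0.104

⟨x²⟩ = ∫ x²·|ψ|² dx / ∫|ψ|² dx (integrals over the domain).
ψ is even, so ∫ over [−a, a] = 2∫₀ᵃ with ψ = 1 − x/a there: ∫₀ᵃ (1 − x/a)² dx = a/3, ∫₀ᵃ x²(1 − x/a)² dx = a³/30, ∫₀ᵃ x⁴(1 − x/a)² dx = a⁵/105.
State is unnormalized: ∫|ψ|² dx = 0.68000, and ∫ψ*·x²·ψ dx = 0.070747, so ⟨x²⟩ = 0.070747 / 0.68000.
⟨x²⟩ = 0.10404.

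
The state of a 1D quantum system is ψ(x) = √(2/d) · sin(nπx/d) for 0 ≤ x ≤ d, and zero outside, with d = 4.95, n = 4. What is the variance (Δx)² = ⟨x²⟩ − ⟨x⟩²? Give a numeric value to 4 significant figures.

Compute ⟨x⟩ and ⟨x²⟩ separately, then (Δx)² = ⟨x²⟩ − ⟨x⟩².
With sin²θ = (1 − cos2θ)/2 on 0 ≤ x ≤ d: ∫sin²(nπx/d) dx = d/2, ∫x·sin²(nπx/d) dx = d²/4, ∫x²·sin²(nπx/d) dx = d³·(1/6 − 1/(4n²π²)); higher powers xᵏ the same way, integrating xᵏ·cos(2nπx/d) by parts.
⟨x⟩ = 2.4750 and ⟨x²⟩ = 8.0899.
(Δx)² = 8.0899 − (2.4750)² = 1.9643.

1.964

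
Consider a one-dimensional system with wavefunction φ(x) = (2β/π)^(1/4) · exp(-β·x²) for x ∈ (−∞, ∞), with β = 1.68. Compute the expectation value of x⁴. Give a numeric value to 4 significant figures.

⟨x⁴⟩ = ∫ x⁴·|φ|² dx (integrals over the domain).
Gaussian moments: ∫x^(2j)·e^(−2βx²) dx = (2j−1)!!/(4β)^j · √(π/(2β)), odd powers integrate to 0; here √(π/(2β)) = 0.96695.
⟨x⁴⟩ = 0.066433.

0.06643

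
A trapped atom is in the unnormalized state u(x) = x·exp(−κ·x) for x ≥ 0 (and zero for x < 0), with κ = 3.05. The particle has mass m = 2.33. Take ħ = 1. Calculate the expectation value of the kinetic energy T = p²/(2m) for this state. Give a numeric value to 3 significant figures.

T = −(ħ²/2m) d²/dx², so ⟨T⟩ = −(ħ²/2m) ∫ u*·u'' dx / ∫|u|² dx; with m = 2.33.
Differentiate x·exp(−κ·x) with the product rule; every integrand then reduces to terms xʲ·e^(−2κx) on [0, ∞), with ∫₀^∞ xʲ·e^(−2κx) dx = j!/(2κ)^(j+1).
State is unnormalized: ∫|u|² dx = 0.0088113, and ∫u*·(−ħ²/2m · u'') dx = 0.017590, so ⟨T⟩ = 0.017590 / 0.0088113.
⟨T⟩ = 1.9962.

2.00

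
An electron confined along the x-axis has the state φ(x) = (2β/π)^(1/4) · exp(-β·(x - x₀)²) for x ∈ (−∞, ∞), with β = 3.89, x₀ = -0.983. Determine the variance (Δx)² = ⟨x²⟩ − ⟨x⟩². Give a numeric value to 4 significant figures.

Compute ⟨x⟩ and ⟨x²⟩ separately, then (Δx)² = ⟨x²⟩ − ⟨x⟩².
Gaussian moments (u = x − x₀): ∫u^(2j)·e^(−2βu²) du = (2j−1)!!/(4β)^j · √(π/(2β)), odd powers integrate to 0; here √(π/(2β)) = 0.63546.
⟨x⟩ = -0.98300 and ⟨x²⟩ = 1.0306.
(Δx)² = 1.0306 − (-0.98300)² = 0.064267.

0.06427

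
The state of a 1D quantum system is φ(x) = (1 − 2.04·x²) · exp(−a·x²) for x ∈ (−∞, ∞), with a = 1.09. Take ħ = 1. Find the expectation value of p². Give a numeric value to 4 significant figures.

5.243

p² φ = −ħ² d²φ/dx²; ⟨p²⟩ = −ħ² ∫ φ*·φ'' dx / ∫|φ|² dx.
Expand each integrand as polynomial × e^(−2ax²) and use ∫x^(2j)·e^(−2ax²) dx = (2j−1)!!/(4a)^j · √(π/(2a)), odd powers → 0; here √(π/(2a)) = 1.2005. Differentiate with the product rule, d/dx e^(−ax²) = −2ax·e^(−ax²).
State is unnormalized: ∫|φ|² dx = 0.86551, and ∫φ*·(−ħ² φ'') dx = 4.5382, so ⟨p²⟩ = 4.5382 / 0.86551.
⟨p²⟩ = 5.2434.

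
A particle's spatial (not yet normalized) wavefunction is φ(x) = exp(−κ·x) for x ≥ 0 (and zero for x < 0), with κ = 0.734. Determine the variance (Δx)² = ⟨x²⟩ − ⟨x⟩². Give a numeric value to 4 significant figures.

0.4640

Compute ⟨x⟩ and ⟨x²⟩ separately, then (Δx)² = ⟨x²⟩ − ⟨x⟩².
Every integrand reduces to terms xʲ·e^(−2κx) on [0, ∞); use ∫₀^∞ xʲ·e^(−2κx) dx = j!/(2κ)^(j+1).
Normalization: ∫|φ|² dx = 0.68120.
⟨x⟩ = 0.68120 and ⟨x²⟩ = 0.92806.
(Δx)² = 0.92806 − (0.68120)² = 0.46403.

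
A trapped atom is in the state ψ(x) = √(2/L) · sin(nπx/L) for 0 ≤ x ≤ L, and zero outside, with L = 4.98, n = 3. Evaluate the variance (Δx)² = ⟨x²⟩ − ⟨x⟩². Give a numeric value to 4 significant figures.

1.927

Compute ⟨x⟩ and ⟨x²⟩ separately, then (Δx)² = ⟨x²⟩ − ⟨x⟩².
With sin²θ = (1 − cos2θ)/2 on 0 ≤ x ≤ L: ∫sin²(nπx/L) dx = L/2, ∫x·sin²(nπx/L) dx = L²/4, ∫x²·sin²(nπx/L) dx = L³·(1/6 − 1/(4n²π²)); higher powers xᵏ the same way, integrating xᵏ·cos(2nπx/L) by parts.
⟨x⟩ = 2.4900 and ⟨x²⟩ = 8.1272.
(Δx)² = 8.1272 − (2.4900)² = 1.9271.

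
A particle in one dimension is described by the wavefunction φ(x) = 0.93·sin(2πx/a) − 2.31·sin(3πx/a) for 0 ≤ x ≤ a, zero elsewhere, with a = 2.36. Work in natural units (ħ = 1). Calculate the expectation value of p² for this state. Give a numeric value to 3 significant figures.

14.7

p² φ = −ħ² d²φ/dx²; ⟨p²⟩ = −ħ² ∫ φ*·φ'' dx / ∫|φ|² dx.
d²/dx² sin(jπx/a) = −(jπ/a)²·sin(jπx/a); on 0 ≤ x ≤ a, ∫sin²(jπx/a) dx = a/2 and ∫sin(jπx/a)·sin(lπx/a) dx = 0 for j ≠ l, so only diagonal terms survive in ∫|φ|² and ∫φ·φ″; ∫φ·φ′ dx = [φ²/2] between the walls = 0.
State is unnormalized: ∫|φ|² dx = 7.3172, and ∫φ*·(−ħ² φ'') dx = 107.66, so ⟨p²⟩ = 107.66 / 7.3172.
⟨p²⟩ = 14.713.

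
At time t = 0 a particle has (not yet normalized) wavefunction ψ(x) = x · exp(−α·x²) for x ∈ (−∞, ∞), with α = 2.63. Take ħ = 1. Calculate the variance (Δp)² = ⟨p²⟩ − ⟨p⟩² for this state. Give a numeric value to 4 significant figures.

7.890

Compute ⟨p⟩ and ⟨p²⟩ separately; (Δp)² = ⟨p²⟩ − ⟨p⟩².
Expand each integrand as polynomial × e^(−2αx²) and use ∫x^(2j)·e^(−2αx²) dx = (2j−1)!!/(4α)^j · √(π/(2α)), odd powers → 0; here √(π/(2α)) = 0.77283. Differentiate with the product rule, d/dx e^(−αx²) = −2αx·e^(−αx²).
Normalization: ∫|ψ|² dx = 0.073463.
⟨p⟩ = 0.0000 and ⟨p²⟩ = 7.8900.
(Δp)² = 7.8900 − (0.0000)² = 7.8900.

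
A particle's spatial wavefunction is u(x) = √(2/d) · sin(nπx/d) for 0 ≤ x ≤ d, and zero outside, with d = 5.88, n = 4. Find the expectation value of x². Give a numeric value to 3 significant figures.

⟨x²⟩ = ∫ x²·|u|² dx (integrals over the domain).
With sin²θ = (1 − cos2θ)/2 on 0 ≤ x ≤ d: ∫sin²(nπx/d) dx = d/2, ∫x·sin²(nπx/d) dx = d²/4, ∫x²·sin²(nπx/d) dx = d³·(1/6 − 1/(4n²π²)); higher powers xᵏ the same way, integrating xᵏ·cos(2nπx/d) by parts.
⟨x²⟩ = 11.415.

11.4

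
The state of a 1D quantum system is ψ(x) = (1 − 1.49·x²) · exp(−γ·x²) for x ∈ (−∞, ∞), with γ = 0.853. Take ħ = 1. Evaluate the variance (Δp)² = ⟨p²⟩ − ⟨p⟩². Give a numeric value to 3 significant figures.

3.92

Compute ⟨p⟩ and ⟨p²⟩ separately; (Δp)² = ⟨p²⟩ − ⟨p⟩².
Expand each integrand as polynomial × e^(−2γx²) and use ∫x^(2j)·e^(−2γx²) dx = (2j−1)!!/(4γ)^j · √(π/(2γ)), odd powers → 0; here √(π/(2γ)) = 1.3570. Differentiate with the product rule, d/dx e^(−γx²) = −2γx·e^(−γx²).
Normalization: ∫|ψ|² dx = 0.94817.
⟨p⟩ = 0.0000 and ⟨p²⟩ = 3.9167.
(Δp)² = 3.9167 − (0.0000)² = 3.9167.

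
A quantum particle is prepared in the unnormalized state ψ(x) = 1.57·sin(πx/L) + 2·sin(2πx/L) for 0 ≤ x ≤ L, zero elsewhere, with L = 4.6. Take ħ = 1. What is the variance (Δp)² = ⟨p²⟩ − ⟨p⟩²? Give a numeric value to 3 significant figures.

Compute ⟨p⟩ and ⟨p²⟩ separately; (Δp)² = ⟨p²⟩ − ⟨p⟩².
d²/dx² sin(jπx/L) = −(jπ/L)²·sin(jπx/L); on 0 ≤ x ≤ L, ∫sin²(jπx/L) dx = L/2 and ∫sin(jπx/L)·sin(lπx/L) dx = 0 for j ≠ l, so only diagonal terms survive in ∫|ψ|² and ∫ψ·ψ″; ∫ψ·ψ′ dx = [ψ²/2] between the walls = 0.
Normalization: ∫|ψ|² dx = 14.869.
⟨p⟩ = 0.0000 and ⟨p²⟩ = 1.3322.
(Δp)² = 1.3322 − (0.0000)² = 1.3322.

1.33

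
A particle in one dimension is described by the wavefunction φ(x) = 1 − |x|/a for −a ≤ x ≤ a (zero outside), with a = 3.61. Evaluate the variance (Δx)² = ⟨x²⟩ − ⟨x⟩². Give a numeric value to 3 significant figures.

1.30

Compute ⟨x⟩ and ⟨x²⟩ separately, then (Δx)² = ⟨x²⟩ − ⟨x⟩².
φ is even, so ∫ over [−a, a] = 2∫₀ᵃ with φ = 1 − x/a there: ∫₀ᵃ (1 − x/a)² dx = a/3, ∫₀ᵃ x²(1 − x/a)² dx = a³/30, ∫₀ᵃ x⁴(1 − x/a)² dx = a⁵/105.
Normalization: ∫|φ|² dx = 2.4067.
⟨x⟩ = 0.0000 and ⟨x²⟩ = 1.3032.
(Δx)² = 1.3032 − (0.0000)² = 1.3032.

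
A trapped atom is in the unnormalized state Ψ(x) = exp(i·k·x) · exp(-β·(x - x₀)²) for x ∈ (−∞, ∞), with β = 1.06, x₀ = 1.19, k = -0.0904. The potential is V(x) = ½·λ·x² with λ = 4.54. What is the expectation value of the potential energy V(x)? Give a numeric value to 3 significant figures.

3.75

⟨V⟩ = ∫ V(x)·|Ψ|² dx / ∫|Ψ|² dx.
Gaussian moments (u = x − x₀): ∫u^(2j)·e^(−2βu²) du = (2j−1)!!/(4β)^j · √(π/(2β)), odd powers integrate to 0; here √(π/(2β)) = 1.2173.
State is unnormalized: ∫|Ψ|² dx = 1.2173, and ∫Ψ*·V(x)·Ψ dx = 4.5649, so ⟨V⟩ = 4.5649 / 1.2173.
⟨V⟩ = 3.7499.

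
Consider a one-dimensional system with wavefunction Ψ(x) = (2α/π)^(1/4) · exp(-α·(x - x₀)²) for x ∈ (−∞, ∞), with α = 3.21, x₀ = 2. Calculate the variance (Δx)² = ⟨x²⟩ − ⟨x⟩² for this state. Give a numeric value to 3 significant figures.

0.0779

Compute ⟨x⟩ and ⟨x²⟩ separately, then (Δx)² = ⟨x²⟩ − ⟨x⟩².
Gaussian moments (u = x − x₀): ∫u^(2j)·e^(−2αu²) du = (2j−1)!!/(4α)^j · √(π/(2α)), odd powers integrate to 0; here √(π/(2α)) = 0.69953.
⟨x⟩ = 2.0000 and ⟨x²⟩ = 4.0779.
(Δx)² = 4.0779 − (2.0000)² = 0.077882.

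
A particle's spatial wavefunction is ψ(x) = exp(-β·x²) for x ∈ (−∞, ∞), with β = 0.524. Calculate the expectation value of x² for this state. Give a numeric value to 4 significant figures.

0.4771

⟨x²⟩ = ∫ x²·|ψ|² dx / ∫|ψ|² dx (integrals over the domain).
Gaussian moments: ∫x^(2j)·e^(−2βx²) dx = (2j−1)!!/(4β)^j · √(π/(2β)), odd powers integrate to 0; here √(π/(2β)) = 1.7314.
State is unnormalized: ∫|ψ|² dx = 1.7314, and ∫ψ*·x²·ψ dx = 0.82604, so ⟨x²⟩ = 0.82604 / 1.7314.
⟨x²⟩ = 0.47710.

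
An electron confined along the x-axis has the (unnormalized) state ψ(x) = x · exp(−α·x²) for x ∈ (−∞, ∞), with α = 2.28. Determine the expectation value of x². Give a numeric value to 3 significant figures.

0.329

⟨x²⟩ = ∫ x²·|ψ|² dx / ∫|ψ|² dx (integrals over the domain).
Expand each integrand as polynomial × e^(−2αx²) and use ∫x^(2j)·e^(−2αx²) dx = (2j−1)!!/(4α)^j · √(π/(2α)), odd powers → 0; here √(π/(2α)) = 0.83003.
State is unnormalized: ∫|ψ|² dx = 0.091012, and ∫ψ*·x²·ψ dx = 0.029938, so ⟨x²⟩ = 0.029938 / 0.091012.
⟨x²⟩ = 0.32895.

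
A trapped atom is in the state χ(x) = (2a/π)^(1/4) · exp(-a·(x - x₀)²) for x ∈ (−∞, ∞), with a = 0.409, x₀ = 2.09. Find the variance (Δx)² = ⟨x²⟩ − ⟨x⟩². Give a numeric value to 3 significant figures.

0.611

Compute ⟨x⟩ and ⟨x²⟩ separately, then (Δx)² = ⟨x²⟩ − ⟨x⟩².
Gaussian moments (u = x − x₀): ∫u^(2j)·e^(−2au²) du = (2j−1)!!/(4a)^j · √(π/(2a)), odd powers integrate to 0; here √(π/(2a)) = 1.9597.
⟨x⟩ = 2.0900 and ⟨x²⟩ = 4.9793.
(Δx)² = 4.9793 − (2.0900)² = 0.61125.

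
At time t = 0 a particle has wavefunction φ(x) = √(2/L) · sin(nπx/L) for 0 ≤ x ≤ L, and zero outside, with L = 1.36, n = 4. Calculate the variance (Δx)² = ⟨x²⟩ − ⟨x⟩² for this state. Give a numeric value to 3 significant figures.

0.148

Compute ⟨x⟩ and ⟨x²⟩ separately, then (Δx)² = ⟨x²⟩ − ⟨x⟩².
With sin²θ = (1 − cos2θ)/2 on 0 ≤ x ≤ L: ∫sin²(nπx/L) dx = L/2, ∫x·sin²(nπx/L) dx = L²/4, ∫x²·sin²(nπx/L) dx = L³·(1/6 − 1/(4n²π²)); higher powers xᵏ the same way, integrating xᵏ·cos(2nπx/L) by parts.
⟨x⟩ = 0.68000 and ⟨x²⟩ = 0.61068.
(Δx)² = 0.61068 − (0.68000)² = 0.14828.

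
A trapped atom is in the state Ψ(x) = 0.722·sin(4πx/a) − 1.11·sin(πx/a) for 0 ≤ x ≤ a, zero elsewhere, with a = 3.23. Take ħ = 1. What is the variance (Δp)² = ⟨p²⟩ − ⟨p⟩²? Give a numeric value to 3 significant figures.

Compute ⟨p⟩ and ⟨p²⟩ separately; (Δp)² = ⟨p²⟩ − ⟨p⟩².
d²/dx² sin(jπx/a) = −(jπ/a)²·sin(jπx/a); on 0 ≤ x ≤ a, ∫sin²(jπx/a) dx = a/2 and ∫sin(jπx/a)·sin(lπx/a) dx = 0 for j ≠ l, so only diagonal terms survive in ∫|Ψ|² and ∫Ψ·Ψ″; ∫Ψ·Ψ′ dx = [Ψ²/2] between the walls = 0.
Normalization: ∫|Ψ|² dx = 2.8317.
⟨p⟩ = 0.0000 and ⟨p²⟩ = 5.1648.
(Δp)² = 5.1648 − (0.0000)² = 5.1648.

5.16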